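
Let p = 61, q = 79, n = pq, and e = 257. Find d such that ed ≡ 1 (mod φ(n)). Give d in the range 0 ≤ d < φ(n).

2513

φ(n) = (p−1)(q−1) = 60·78 = 4680.
Need d with 257·d ≡ 1 (mod 4680). Apply the extended Euclidean algorithm:
4680 = 18·257 + 54
257 = 4·54 + 41
54 = 1·41 + 13
41 = 3·13 + 2
13 = 6·2 + 1
2 = 2·1 + 0
Back-substitute:
1 = 13 − 6·2
1 = −6·41 + 19·13
1 = 19·54 − 25·41
1 = −25·257 + 119·54
1 = 119·4680 − 2167·257
So 257·(-2167) ≡ 1 (mod 4680), hence d ≡ -2167 ≡ 2513 (mod 4680).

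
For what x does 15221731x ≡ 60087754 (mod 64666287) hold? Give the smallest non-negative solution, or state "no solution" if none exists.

gcd(15221731, 64666287):
64666287 = 4×15221731 + 3779363
15221731 = 4×3779363 + 104279
3779363 = 36×104279 + 25319
104279 = 4×25319 + 3003
25319 = 8×3003 + 1295
3003 = 2×1295 + 413
1295 = 3×413 + 56
413 = 7×56 + 21
56 = 2×21 + 14
21 = 1×14 + 7
14 = 2×7 + 0
gcd = 7, but 7 ∤ 60087754, so the congruence has no solution.

no solution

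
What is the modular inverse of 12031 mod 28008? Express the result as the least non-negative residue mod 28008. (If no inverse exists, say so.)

13351

Apply the Euclidean algorithm to 28008 and 12031:
28008 = 2*12031 + 3946
12031 = 3*3946 + 193
3946 = 20*193 + 86
193 = 2*86 + 21
86 = 4*21 + 2
21 = 10*2 + 1
2 = 2*1 + 0
The gcd is 1. Working backward:
1 = 21 − 10·2
1 = −10·86 + 41·21
1 = 41·193 − 92·86
1 = −92·3946 + 1881·193
1 = 1881·12031 − 5735·3946
1 = −5735·28008 + 13351·12031
So 12031·13351 ≡ 1 (mod 28008).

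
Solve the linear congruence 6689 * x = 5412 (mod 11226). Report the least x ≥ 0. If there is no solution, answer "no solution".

6870

First find gcd(6689, 11226):
11226 = 1*6689 + 4537
6689 = 1*4537 + 2152
4537 = 2*2152 + 233
2152 = 9*233 + 55
233 = 4*55 + 13
55 = 4*13 + 3
13 = 4*3 + 1
3 = 3*1 + 0
gcd = 1, so a unique solution mod 11226 exists.
Back-substitute for the Bézout coefficients:
1 = 13 − 4·3
1 = −4·55 + 17·13
1 = 17·233 − 72·55
1 = −72·2152 + 665·233
1 = 665·4537 − 1402·2152
1 = −1402·6689 + 2067·4537
1 = 2067·11226 − 3469·6689
So 6689·(-3469) ≡ 1 (mod 11226), giving 6689⁻¹ ≡ 7757.
x ≡ 6689⁻¹·5412 ≡ 7757·5412 ≡ 6870 (mod 11226).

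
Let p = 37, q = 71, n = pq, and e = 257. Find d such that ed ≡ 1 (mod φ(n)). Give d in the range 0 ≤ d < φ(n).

φ(n) = (p−1)(q−1) = 36·70 = 2520.
Need d with 257·d ≡ 1 (mod 2520). Apply the extended Euclidean algorithm:
2520 = 9×257 + 207
257 = 1×207 + 50
207 = 4×50 + 7
50 = 7×7 + 1
7 = 7×1 + 0
Back-substitute:
1 = 50 − 7·7
1 = −7·207 + 29·50
1 = 29·257 − 36·207
1 = −36·2520 + 353·257
So 257·353 ≡ 1 (mod 2520), hence d = 353.

353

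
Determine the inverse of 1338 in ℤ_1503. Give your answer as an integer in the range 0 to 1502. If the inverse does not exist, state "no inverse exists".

no inverse exists

Compute gcd(1338, 1503):
1503 = 1×1338 + 165
1338 = 8×165 + 18
165 = 9×18 + 3
18 = 6×3 + 0
gcd(1338, 1503) = 3 ≠ 1, so 1338 has no multiplicative inverse modulo 1503.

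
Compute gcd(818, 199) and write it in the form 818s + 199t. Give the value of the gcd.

1

Apply Euclid's algorithm to 818 and 199:
818 = 4·199 + 22
199 = 9·22 + 1
22 = 22·1 + 0
gcd(818, 199) = 1.
Back-substituting:
1 = 199 − 9·22
1 = −9·818 + 37·199
So 1 = (-9)·818 + (37)·199.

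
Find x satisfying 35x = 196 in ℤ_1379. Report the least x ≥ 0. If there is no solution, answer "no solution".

First find gcd(35, 1379):
1379 = 39×35 + 14
35 = 2×14 + 7
14 = 2×7 + 0
gcd = 7 and 7 | 196, so solutions exist. Divide through by 7: 5x ≡ 28 (mod 197).
Now find 5⁻¹ mod 197:
197 = 39*5 + 2
5 = 2*2 + 1
2 = 2*1 + 0
Back-substitute:
1 = 5 − 2·2
1 = −2·197 + 79·5
So 5⁻¹ ≡ 79 (mod 197).
Then x ≡ 79·28 ≡ 45 (mod 197); the smallest non-negative solution is x = 45.

45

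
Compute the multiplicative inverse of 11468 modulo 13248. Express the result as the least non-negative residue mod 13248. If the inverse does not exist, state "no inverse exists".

Euclidean algorithm on 13248, 11468:
13248 = 1×11468 + 1780
11468 = 6×1780 + 788
1780 = 2×788 + 204
788 = 3×204 + 176
204 = 1×176 + 28
176 = 6×28 + 8
28 = 3×8 + 4
8 = 2×4 + 0
The gcd is 4, not 1, hence no inverse exists.

no inverse exists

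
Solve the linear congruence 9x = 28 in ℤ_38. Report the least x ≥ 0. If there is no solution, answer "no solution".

First find gcd(9, 38):
38 = 4·9 + 2
9 = 4·2 + 1
2 = 2·1 + 0
gcd = 1, so a unique solution mod 38 exists.
Back-substitute for the Bézout coefficients:
1 = 9 − 4·2
1 = −4·38 + 17·9
So 9·(17) ≡ 1 (mod 38), giving 9⁻¹ ≡ 17.
x ≡ 9⁻¹·28 ≡ 17·28 ≡ 20 (mod 38).

20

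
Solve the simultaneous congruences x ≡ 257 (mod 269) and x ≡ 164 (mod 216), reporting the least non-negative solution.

10748

Write x = 257 + 269·k. Then 269·k ≡ 164 − 257 ≡ 123 (mod 216).
Need 269⁻¹ mod 216. Extended Euclid on (216, 53):
216 = 4*53 + 4
53 = 13*4 + 1
4 = 4*1 + 0
Back-substitute:
1 = 53 − 13·4
1 = −13·216 + 53·53
269⁻¹ ≡ 53 (mod 216), so k ≡ 53·123 ≡ 39 (mod 216).
x = 257 + 269·39 = 10748.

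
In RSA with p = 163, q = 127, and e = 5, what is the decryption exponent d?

8165

φ(n) = (p−1)(q−1) = 162·126 = 20412.
Need d with 5·d ≡ 1 (mod 20412). Apply the extended Euclidean algorithm:
20412 = 4082·5 + 2
5 = 2·2 + 1
2 = 2·1 + 0
Back-substitute:
1 = 5 − 2·2
1 = −2·20412 + 8165·5
So 5·8165 ≡ 1 (mod 20412), hence d = 8165.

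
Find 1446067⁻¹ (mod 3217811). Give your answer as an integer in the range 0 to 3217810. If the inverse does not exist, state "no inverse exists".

966607

Extended Euclidean algorithm:
3217811 = 2·1446067 + 325677
1446067 = 4·325677 + 143359
325677 = 2·143359 + 38959
143359 = 3·38959 + 26482
38959 = 1·26482 + 12477
26482 = 2·12477 + 1528
12477 = 8·1528 + 253
1528 = 6·253 + 10
253 = 25·10 + 3
10 = 3·3 + 1
3 = 3·1 + 0
The gcd is 1. Working backward:
1 = 10 − 3·3
1 = −3·253 + 76·10
1 = 76·1528 − 459·253
1 = −459·12477 + 3748·1528
1 = 3748·26482 − 7955·12477
1 = −7955·38959 + 11703·26482
1 = 11703·143359 − 43064·38959
1 = −43064·325677 + 97831·143359
1 = 97831·1446067 − 434388·325677
1 = −434388·3217811 + 966607·1446067
So 1446067·966607 ≡ 1 (mod 3217811).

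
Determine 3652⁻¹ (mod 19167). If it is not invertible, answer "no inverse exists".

Run Euclid on (19167, 3652):
19167 = 5×3652 + 907
3652 = 4×907 + 24
907 = 37×24 + 19
24 = 1×19 + 5
19 = 3×5 + 4
5 = 1×4 + 1
4 = 4×1 + 0
gcd = 1, so the inverse exists. Back-substitute:
1 = 5 − 4
1 = −19 + 4·5
1 = 4·24 − 5·19
1 = −5·907 + 189·24
1 = 189·3652 − 761·907
1 = −761·19167 + 3994·3652
So 3652·3994 ≡ 1 (mod 19167).

3994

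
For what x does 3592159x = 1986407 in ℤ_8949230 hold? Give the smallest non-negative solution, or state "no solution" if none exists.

6021203

First find gcd(3592159, 8949230):
8949230 = 2·3592159 + 1764912
3592159 = 2·1764912 + 62335
1764912 = 28·62335 + 19532
62335 = 3·19532 + 3739
19532 = 5·3739 + 837
3739 = 4·837 + 391
837 = 2·391 + 55
391 = 7·55 + 6
55 = 9·6 + 1
6 = 6·1 + 0
gcd = 1, so a unique solution mod 8949230 exists.
Back-substitute for the Bézout coefficients:
1 = 55 − 9·6
1 = −9·391 + 64·55
1 = 64·837 − 137·391
1 = −137·3739 + 612·837
1 = 612·19532 − 3197·3739
1 = −3197·62335 + 10203·19532
1 = 10203·1764912 − 288881·62335
1 = −288881·3592159 + 587965·1764912
1 = 587965·8949230 − 1464811·3592159
So 3592159·(-1464811) ≡ 1 (mod 8949230), giving 3592159⁻¹ ≡ 7484419.
x ≡ 3592159⁻¹·1986407 ≡ 7484419·1986407 ≡ 6021203 (mod 8949230).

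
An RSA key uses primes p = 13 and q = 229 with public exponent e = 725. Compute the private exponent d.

317

φ(n) = (p−1)(q−1) = 12·228 = 2736.
Need d with 725·d ≡ 1 (mod 2736). Apply the extended Euclidean algorithm:
2736 = 3·725 + 561
725 = 1·561 + 164
561 = 3·164 + 69
164 = 2·69 + 26
69 = 2·26 + 17
26 = 1·17 + 9
17 = 1·9 + 8
9 = 1·8 + 1
8 = 8·1 + 0
Back-substitute:
1 = 9 − 8
1 = −17 + 2·9
1 = 2·26 − 3·17
1 = −3·69 + 8·26
1 = 8·164 − 19·69
1 = −19·561 + 65·164
1 = 65·725 − 84·561
1 = −84·2736 + 317·725
So 725·317 ≡ 1 (mod 2736), hence d = 317.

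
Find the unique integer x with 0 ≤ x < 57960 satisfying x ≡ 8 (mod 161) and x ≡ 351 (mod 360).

23031

Write x = 8 + 161·k. Then 161·k ≡ 351 − 8 ≡ 343 (mod 360).
Need 161⁻¹ mod 360. Extended Euclid on (360, 161):
360 = 2·161 + 38
161 = 4·38 + 9
38 = 4·9 + 2
9 = 4·2 + 1
2 = 2·1 + 0
Back-substitute:
1 = 9 − 4·2
1 = −4·38 + 17·9
1 = 17·161 − 72·38
1 = −72·360 + 161·161
161⁻¹ ≡ 161 (mod 360), so k ≡ 161·343 ≡ 143 (mod 360).
x = 8 + 161·143 = 23031.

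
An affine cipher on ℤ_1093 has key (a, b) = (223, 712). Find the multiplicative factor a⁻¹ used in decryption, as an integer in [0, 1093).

348

Run Euclid on (1093, 223):
1093 = 4·223 + 201
223 = 1·201 + 22
201 = 9·22 + 3
22 = 7·3 + 1
3 = 3·1 + 0
The gcd is 1. Working backward:
1 = 22 − 7·3
1 = −7·201 + 64·22
1 = 64·223 − 71·201
1 = −71·1093 + 348·223
So 223·348 ≡ 1 (mod 1093).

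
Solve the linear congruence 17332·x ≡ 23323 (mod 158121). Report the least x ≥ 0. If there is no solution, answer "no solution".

First find gcd(17332, 158121):
158121 = 9*17332 + 2133
17332 = 8*2133 + 268
2133 = 7*268 + 257
268 = 1*257 + 11
257 = 23*11 + 4
11 = 2*4 + 3
4 = 1*3 + 1
3 = 3*1 + 0
gcd = 1, so a unique solution mod 158121 exists.
Back-substitute for the Bézout coefficients:
1 = 4 − 3
1 = −11 + 3·4
1 = 3·257 − 70·11
1 = −70·268 + 73·257
1 = 73·2133 − 581·268
1 = −581·17332 + 4721·2133
1 = 4721·158121 − 43070·17332
So 17332·(-43070) ≡ 1 (mod 158121), giving 17332⁻¹ ≡ 115051.
x ≡ 17332⁻¹·23323 ≡ 115051·23323 ≡ 21103 (mod 158121).

21103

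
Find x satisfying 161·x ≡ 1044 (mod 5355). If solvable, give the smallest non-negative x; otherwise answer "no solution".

no solution

gcd(161, 5355):
5355 = 33*161 + 42
161 = 3*42 + 35
42 = 1*35 + 7
35 = 5*7 + 0
gcd = 7, but 7 ∤ 1044, so the congruence has no solution.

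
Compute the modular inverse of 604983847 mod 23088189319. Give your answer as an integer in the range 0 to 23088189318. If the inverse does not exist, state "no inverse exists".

no inverse exists

Compute gcd(604983847, 23088189319):
23088189319 = 38*604983847 + 98803133
604983847 = 6*98803133 + 12165049
98803133 = 8*12165049 + 1482741
12165049 = 8*1482741 + 303121
1482741 = 4*303121 + 270257
303121 = 1*270257 + 32864
270257 = 8*32864 + 7345
32864 = 4*7345 + 3484
7345 = 2*3484 + 377
3484 = 9*377 + 91
377 = 4*91 + 13
91 = 7*13 + 0
gcd(604983847, 23088189319) = 13 ≠ 1, so 604983847 has no multiplicative inverse modulo 23088189319.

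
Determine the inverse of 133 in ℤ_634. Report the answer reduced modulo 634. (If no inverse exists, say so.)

Apply the Euclidean algorithm to 634 and 133:
634 = 4×133 + 102
133 = 1×102 + 31
102 = 3×31 + 9
31 = 3×9 + 4
9 = 2×4 + 1
4 = 4×1 + 0
gcd = 1, so the inverse exists. Back-substitute:
1 = 9 − 2·4
1 = −2·31 + 7·9
1 = 7·102 − 23·31
1 = −23·133 + 30·102
1 = 30·634 − 143·133
So 133·(-143) ≡ 1 (mod 634), and -143 ≡ 491 (mod 634).

491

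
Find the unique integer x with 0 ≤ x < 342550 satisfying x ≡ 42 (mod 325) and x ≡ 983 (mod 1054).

23117

Write x = 42 + 325·k. Then 325·k ≡ 983 − 42 ≡ 941 (mod 1054).
Need 325⁻¹ mod 1054. Extended Euclid on (1054, 325):
1054 = 3*325 + 79
325 = 4*79 + 9
79 = 8*9 + 7
9 = 1*7 + 2
7 = 3*2 + 1
2 = 2*1 + 0
Back-substitute:
1 = 7 − 3·2
1 = −3·9 + 4·7
1 = 4·79 − 35·9
1 = −35·325 + 144·79
1 = 144·1054 − 467·325
325⁻¹ ≡ 587 (mod 1054), so k ≡ 587·941 ≡ 71 (mod 1054).
x = 42 + 325·71 = 23117.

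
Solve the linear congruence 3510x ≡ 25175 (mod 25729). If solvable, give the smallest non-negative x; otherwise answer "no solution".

17563

First find gcd(3510, 25729):
25729 = 7×3510 + 1159
3510 = 3×1159 + 33
1159 = 35×33 + 4
33 = 8×4 + 1
4 = 4×1 + 0
gcd = 1, so a unique solution mod 25729 exists.
Back-substitute for the Bézout coefficients:
1 = 33 − 8·4
1 = −8·1159 + 281·33
1 = 281·3510 − 851·1159
1 = −851·25729 + 6238·3510
So 3510·(6238) ≡ 1 (mod 25729), giving 3510⁻¹ ≡ 6238.
x ≡ 3510⁻¹·25175 ≡ 6238·25175 ≡ 17563 (mod 25729).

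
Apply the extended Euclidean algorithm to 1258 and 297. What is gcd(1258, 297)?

1

Apply Euclid's algorithm to 1258 and 297:
1258 = 4*297 + 70
297 = 4*70 + 17
70 = 4*17 + 2
17 = 8*2 + 1
2 = 2*1 + 0
gcd(1258, 297) = 1.
Working backward:
1 = 17 − 8·2
1 = −8·70 + 33·17
1 = 33·297 − 140·70
1 = −140·1258 + 593·297
So 1 = (-140)·1258 + (593)·297.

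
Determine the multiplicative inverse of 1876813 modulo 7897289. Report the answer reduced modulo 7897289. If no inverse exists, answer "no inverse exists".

3195102

Apply the Euclidean algorithm to 7897289 and 1876813:
7897289 = 4×1876813 + 390037
1876813 = 4×390037 + 316665
390037 = 1×316665 + 73372
316665 = 4×73372 + 23177
73372 = 3×23177 + 3841
23177 = 6×3841 + 131
3841 = 29×131 + 42
131 = 3×42 + 5
42 = 8×5 + 2
5 = 2×2 + 1
2 = 2×1 + 0
The gcd is 1. Working backward:
1 = 5 − 2·2
1 = −2·42 + 17·5
1 = 17·131 − 53·42
1 = −53·3841 + 1554·131
1 = 1554·23177 − 9377·3841
1 = −9377·73372 + 29685·23177
1 = 29685·316665 − 128117·73372
1 = −128117·390037 + 157802·316665
1 = 157802·1876813 − 759325·390037
1 = −759325·7897289 + 3195102·1876813
So 1876813·3195102 ≡ 1 (mod 7897289).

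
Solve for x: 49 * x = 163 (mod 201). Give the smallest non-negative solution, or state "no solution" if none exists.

First find gcd(49, 201):
201 = 4*49 + 5
49 = 9*5 + 4
5 = 1*4 + 1
4 = 4*1 + 0
gcd = 1, so a unique solution mod 201 exists.
Back-substitute for the Bézout coefficients:
1 = 5 − 4
1 = −49 + 10·5
1 = 10·201 − 41·49
So 49·(-41) ≡ 1 (mod 201), giving 49⁻¹ ≡ 160.
x ≡ 49⁻¹·163 ≡ 160·163 ≡ 151 (mod 201).

151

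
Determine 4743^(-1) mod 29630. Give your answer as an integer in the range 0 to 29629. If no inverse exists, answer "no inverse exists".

22627

Run Euclid on (29630, 4743):
29630 = 6×4743 + 1172
4743 = 4×1172 + 55
1172 = 21×55 + 17
55 = 3×17 + 4
17 = 4×4 + 1
4 = 4×1 + 0
gcd = 1, so the inverse exists. Back-substitute:
1 = 17 − 4·4
1 = −4·55 + 13·17
1 = 13·1172 − 277·55
1 = −277·4743 + 1121·1172
1 = 1121·29630 − 7003·4743
Hence 4743⁻¹ ≡ -7003 ≡ 22627 (mod 29630).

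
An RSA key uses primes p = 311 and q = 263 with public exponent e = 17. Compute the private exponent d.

φ(n) = (p−1)(q−1) = 310·262 = 81220.
Need d with 17·d ≡ 1 (mod 81220). Apply the extended Euclidean algorithm:
81220 = 4777×17 + 11
17 = 1×11 + 6
11 = 1×6 + 5
6 = 1×5 + 1
5 = 5×1 + 0
Back-substitute:
1 = 6 − 5
1 = −11 + 2·6
1 = 2·17 − 3·11
1 = −3·81220 + 14333·17
So 17·14333 ≡ 1 (mod 81220), hence d = 14333.

14333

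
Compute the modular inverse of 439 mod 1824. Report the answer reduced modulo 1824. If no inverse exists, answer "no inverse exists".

Run Euclid on (1824, 439):
1824 = 4×439 + 68
439 = 6×68 + 31
68 = 2×31 + 6
31 = 5×6 + 1
6 = 6×1 + 0
Since gcd(439, 1824) = 1, back-substitute to write 1 as a combination:
1 = 31 − 5·6
1 = −5·68 + 11·31
1 = 11·439 − 71·68
1 = −71·1824 + 295·439
So 439·295 ≡ 1 (mod 1824).

295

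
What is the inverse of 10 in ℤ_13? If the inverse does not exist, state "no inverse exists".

gcd(13, 10) by repeated division:
13 = 1×10 + 3
10 = 3×3 + 1
3 = 3×1 + 0
Since gcd(10, 13) = 1, back-substitute to write 1 as a combination:
1 = 10 − 3·3
1 = −3·13 + 4·10
So 10·4 ≡ 1 (mod 13).

4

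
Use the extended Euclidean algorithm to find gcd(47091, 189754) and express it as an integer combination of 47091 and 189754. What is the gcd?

1

Euclidean algorithm:
189754 = 4*47091 + 1390
47091 = 33*1390 + 1221
1390 = 1*1221 + 169
1221 = 7*169 + 38
169 = 4*38 + 17
38 = 2*17 + 4
17 = 4*4 + 1
4 = 4*1 + 0
gcd(47091, 189754) = 1.
Express as a combination:
1 = 17 − 4·4
1 = −4·38 + 9·17
1 = 9·169 − 40·38
1 = −40·1221 + 289·169
1 = 289·1390 − 329·1221
1 = −329·47091 + 11146·1390
1 = 11146·189754 − 44913·47091
So 1 = (11146)·189754 + (-44913)·47091.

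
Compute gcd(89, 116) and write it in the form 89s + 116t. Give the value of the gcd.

Repeated division:
116 = 1·89 + 27
89 = 3·27 + 8
27 = 3·8 + 3
8 = 2·3 + 2
3 = 1·2 + 1
2 = 2·1 + 0
gcd(89, 116) = 1.
Express as a combination:
1 = 3 − 2
1 = −8 + 3·3
1 = 3·27 − 10·8
1 = −10·89 + 33·27
1 = 33·116 − 43·89
So 1 = (33)·116 + (-43)·89.

1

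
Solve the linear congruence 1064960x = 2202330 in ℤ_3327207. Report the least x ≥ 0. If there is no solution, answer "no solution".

First find gcd(1064960, 3327207):
3327207 = 3*1064960 + 132327
1064960 = 8*132327 + 6344
132327 = 20*6344 + 5447
6344 = 1*5447 + 897
5447 = 6*897 + 65
897 = 13*65 + 52
65 = 1*52 + 13
52 = 4*13 + 0
gcd = 13 and 13 | 2202330, so solutions exist. Divide through by 13: 81920x ≡ 169410 (mod 255939).
Now find 81920⁻¹ mod 255939:
255939 = 3*81920 + 10179
81920 = 8*10179 + 488
10179 = 20*488 + 419
488 = 1*419 + 69
419 = 6*69 + 5
69 = 13*5 + 4
5 = 1*4 + 1
4 = 4*1 + 0
Back-substitute:
1 = 5 − 4
1 = −69 + 14·5
1 = 14·419 − 85·69
1 = −85·488 + 99·419
1 = 99·10179 − 2065·488
1 = −2065·81920 + 16619·10179
1 = 16619·255939 − 51922·81920
So 81920·(-51922) ≡ 1 (mod 255939), i.e. 81920⁻¹ ≡ 204017.
Then x ≡ 204017·169410 ≡ 5532 (mod 255939); the smallest non-negative solution is x = 5532.

5532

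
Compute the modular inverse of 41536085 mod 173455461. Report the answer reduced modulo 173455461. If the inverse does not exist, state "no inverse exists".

130651580

gcd(173455461, 41536085) by repeated division:
173455461 = 4×41536085 + 7311121
41536085 = 5×7311121 + 4980480
7311121 = 1×4980480 + 2330641
4980480 = 2×2330641 + 319198
2330641 = 7×319198 + 96255
319198 = 3×96255 + 30433
96255 = 3×30433 + 4956
30433 = 6×4956 + 697
4956 = 7×697 + 77
697 = 9×77 + 4
77 = 19×4 + 1
4 = 4×1 + 0
The gcd is 1. Working backward:
1 = 77 − 19·4
1 = −19·697 + 172·77
1 = 172·4956 − 1223·697
1 = −1223·30433 + 7510·4956
1 = 7510·96255 − 23753·30433
1 = −23753·319198 + 78769·96255
1 = 78769·2330641 − 575136·319198
1 = −575136·4980480 + 1229041·2330641
1 = 1229041·7311121 − 1804177·4980480
1 = −1804177·41536085 + 10249926·7311121
1 = 10249926·173455461 − 42803881·41536085
So 41536085·(-42803881) ≡ 1 (mod 173455461), and -42803881 ≡ 130651580 (mod 173455461).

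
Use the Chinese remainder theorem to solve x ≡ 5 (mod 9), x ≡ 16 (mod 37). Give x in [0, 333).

275

Write x = 5 + 9·k. Then 9·k ≡ 16 − 5 ≡ 11 (mod 37).
Need 9⁻¹ mod 37. Extended Euclid on (37, 9):
37 = 4·9 + 1
9 = 9·1 + 0
Back-substitute:
1 = 37 − 4·9
9⁻¹ ≡ 33 (mod 37), so k ≡ 33·11 ≡ 30 (mod 37).
x = 5 + 9·30 = 275.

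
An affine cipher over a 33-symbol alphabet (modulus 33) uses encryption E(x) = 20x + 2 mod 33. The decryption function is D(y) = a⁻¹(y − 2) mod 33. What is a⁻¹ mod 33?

5

Run Euclid on (33, 20):
33 = 1·20 + 13
20 = 1·13 + 7
13 = 1·7 + 6
7 = 1·6 + 1
6 = 6·1 + 0
gcd = 1, so the inverse exists. Back-substitute:
1 = 7 − 6
1 = −13 + 2·7
1 = 2·20 − 3·13
1 = −3·33 + 5·20
So 20·5 ≡ 1 (mod 33).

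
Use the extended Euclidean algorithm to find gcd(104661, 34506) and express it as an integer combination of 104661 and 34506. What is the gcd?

9

Apply Euclid's algorithm to 104661 and 34506:
104661 = 3*34506 + 1143
34506 = 30*1143 + 216
1143 = 5*216 + 63
216 = 3*63 + 27
63 = 2*27 + 9
27 = 3*9 + 0
gcd(104661, 34506) = 9.
Working backward:
9 = 63 − 2·27
9 = −2·216 + 7·63
9 = 7·1143 − 37·216
9 = −37·34506 + 1117·1143
9 = 1117·104661 − 3388·34506
So 9 = (1117)·104661 + (-3388)·34506.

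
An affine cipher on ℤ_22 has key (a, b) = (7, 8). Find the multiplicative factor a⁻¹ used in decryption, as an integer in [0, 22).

Extended Euclidean algorithm:
22 = 3*7 + 1
7 = 7*1 + 0
gcd = 1, so the inverse exists. Back-substitute:
1 = 22 − 3·7
Hence 7⁻¹ ≡ -3 ≡ 19 (mod 22).

19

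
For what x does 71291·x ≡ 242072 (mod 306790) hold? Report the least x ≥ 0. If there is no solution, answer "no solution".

gcd(71291, 306790):
306790 = 4*71291 + 21626
71291 = 3*21626 + 6413
21626 = 3*6413 + 2387
6413 = 2*2387 + 1639
2387 = 1*1639 + 748
1639 = 2*748 + 143
748 = 5*143 + 33
143 = 4*33 + 11
33 = 3*11 + 0
gcd = 11, but 11 ∤ 242072, so the congruence has no solution.

no solution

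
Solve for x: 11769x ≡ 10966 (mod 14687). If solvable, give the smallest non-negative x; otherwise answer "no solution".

9650

First find gcd(11769, 14687):
14687 = 1·11769 + 2918
11769 = 4·2918 + 97
2918 = 30·97 + 8
97 = 12·8 + 1
8 = 8·1 + 0
gcd = 1, so a unique solution mod 14687 exists.
Back-substitute for the Bézout coefficients:
1 = 97 − 12·8
1 = −12·2918 + 361·97
1 = 361·11769 − 1456·2918
1 = −1456·14687 + 1817·11769
So 11769·(1817) ≡ 1 (mod 14687), giving 11769⁻¹ ≡ 1817.
x ≡ 11769⁻¹·10966 ≡ 1817·10966 ≡ 9650 (mod 14687).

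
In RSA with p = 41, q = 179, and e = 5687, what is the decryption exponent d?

φ(n) = (p−1)(q−1) = 40·178 = 7120.
Need d with 5687·d ≡ 1 (mod 7120). Apply the extended Euclidean algorithm:
7120 = 1×5687 + 1433
5687 = 3×1433 + 1388
1433 = 1×1388 + 45
1388 = 30×45 + 38
45 = 1×38 + 7
38 = 5×7 + 3
7 = 2×3 + 1
3 = 3×1 + 0
Back-substitute:
1 = 7 − 2·3
1 = −2·38 + 11·7
1 = 11·45 − 13·38
1 = −13·1388 + 401·45
1 = 401·1433 − 414·1388
1 = −414·5687 + 1643·1433
1 = 1643·7120 − 2057·5687
So 5687·(-2057) ≡ 1 (mod 7120), hence d ≡ -2057 ≡ 5063 (mod 7120).

5063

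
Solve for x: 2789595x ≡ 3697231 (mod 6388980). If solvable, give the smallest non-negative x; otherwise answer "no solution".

gcd(2789595, 6388980):
6388980 = 2·2789595 + 809790
2789595 = 3·809790 + 360225
809790 = 2·360225 + 89340
360225 = 4·89340 + 2865
89340 = 31·2865 + 525
2865 = 5·525 + 240
525 = 2·240 + 45
240 = 5·45 + 15
45 = 3·15 + 0
gcd = 15, but 15 ∤ 3697231, so the congruence has no solution.

no solution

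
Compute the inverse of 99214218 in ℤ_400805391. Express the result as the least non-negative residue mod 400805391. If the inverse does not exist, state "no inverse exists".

Euclidean algorithm on 400805391, 99214218:
400805391 = 4*99214218 + 3948519
99214218 = 25*3948519 + 501243
3948519 = 7*501243 + 439818
501243 = 1*439818 + 61425
439818 = 7*61425 + 9843
61425 = 6*9843 + 2367
9843 = 4*2367 + 375
2367 = 6*375 + 117
375 = 3*117 + 24
117 = 4*24 + 21
24 = 1*21 + 3
21 = 7*3 + 0
gcd(99214218, 400805391) = 3 ≠ 1, so 99214218 has no multiplicative inverse modulo 400805391.

no inverse exists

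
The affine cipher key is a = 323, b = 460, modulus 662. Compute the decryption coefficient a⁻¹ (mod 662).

455

Apply the Euclidean algorithm to 662 and 323:
662 = 2*323 + 16
323 = 20*16 + 3
16 = 5*3 + 1
3 = 3*1 + 0
The gcd is 1. Working backward:
1 = 16 − 5·3
1 = −5·323 + 101·16
1 = 101·662 − 207·323
Thus 323·(-207) ≡ 1 (mod 662); reducing, -207 mod 662 = 455.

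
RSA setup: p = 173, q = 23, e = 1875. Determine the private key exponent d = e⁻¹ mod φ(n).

φ(n) = (p−1)(q−1) = 172·22 = 3784.
Need d with 1875·d ≡ 1 (mod 3784). Apply the extended Euclidean algorithm:
3784 = 2*1875 + 34
1875 = 55*34 + 5
34 = 6*5 + 4
5 = 1*4 + 1
4 = 4*1 + 0
Back-substitute:
1 = 5 − 4
1 = −34 + 7·5
1 = 7·1875 − 386·34
1 = −386·3784 + 779·1875
So 1875·779 ≡ 1 (mod 3784), hence d = 779.

779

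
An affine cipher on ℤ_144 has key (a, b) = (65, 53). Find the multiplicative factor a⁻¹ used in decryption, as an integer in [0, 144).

113

Apply the Euclidean algorithm to 144 and 65:
144 = 2×65 + 14
65 = 4×14 + 9
14 = 1×9 + 5
9 = 1×5 + 4
5 = 1×4 + 1
4 = 4×1 + 0
The gcd is 1. Working backward:
1 = 5 − 4
1 = −9 + 2·5
1 = 2·14 − 3·9
1 = −3·65 + 14·14
1 = 14·144 − 31·65
So 65·(-31) ≡ 1 (mod 144), and -31 ≡ 113 (mod 144).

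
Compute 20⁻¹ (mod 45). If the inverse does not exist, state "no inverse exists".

Compute gcd(20, 45):
45 = 2×20 + 5
20 = 4×5 + 0
Since gcd = 5 > 1, 20 is not a unit mod 45.

no inverse exists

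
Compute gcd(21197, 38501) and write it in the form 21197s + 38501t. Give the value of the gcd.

1

Apply Euclid's algorithm to 38501 and 21197:
38501 = 1·21197 + 17304
21197 = 1·17304 + 3893
17304 = 4·3893 + 1732
3893 = 2·1732 + 429
1732 = 4·429 + 16
429 = 26·16 + 13
16 = 1·13 + 3
13 = 4·3 + 1
3 = 3·1 + 0
gcd(21197, 38501) = 1.
Express as a combination:
1 = 13 − 4·3
1 = −4·16 + 5·13
1 = 5·429 − 134·16
1 = −134·1732 + 541·429
1 = 541·3893 − 1216·1732
1 = −1216·17304 + 5405·3893
1 = 5405·21197 − 6621·17304
1 = −6621·38501 + 12026·21197
So 1 = (-6621)·38501 + (12026)·21197.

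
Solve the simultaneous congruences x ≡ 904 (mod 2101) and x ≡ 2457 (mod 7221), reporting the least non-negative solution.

1461099

Write x = 904 + 2101·k. Then 2101·k ≡ 2457 − 904 ≡ 1553 (mod 7221).
Need 2101⁻¹ mod 7221. Extended Euclid on (7221, 2101):
7221 = 3*2101 + 918
2101 = 2*918 + 265
918 = 3*265 + 123
265 = 2*123 + 19
123 = 6*19 + 9
19 = 2*9 + 1
9 = 9*1 + 0
Back-substitute:
1 = 19 − 2·9
1 = −2·123 + 13·19
1 = 13·265 − 28·123
1 = −28·918 + 97·265
1 = 97·2101 − 222·918
1 = −222·7221 + 763·2101
2101⁻¹ ≡ 763 (mod 7221), so k ≡ 763·1553 ≡ 695 (mod 7221).
x = 904 + 2101·695 = 1461099.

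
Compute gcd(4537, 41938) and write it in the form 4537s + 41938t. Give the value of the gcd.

Euclidean algorithm:
41938 = 9·4537 + 1105
4537 = 4·1105 + 117
1105 = 9·117 + 52
117 = 2·52 + 13
52 = 4·13 + 0
gcd(4537, 41938) = 13.
Back-substituting:
13 = 117 − 2·52
13 = −2·1105 + 19·117
13 = 19·4537 − 78·1105
13 = −78·41938 + 721·4537
So 13 = (-78)·41938 + (721)·4537.

13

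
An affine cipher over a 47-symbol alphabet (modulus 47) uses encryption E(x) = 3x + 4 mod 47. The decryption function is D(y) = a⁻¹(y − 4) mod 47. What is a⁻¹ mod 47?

gcd(47, 3) by repeated division:
47 = 15×3 + 2
3 = 1×2 + 1
2 = 2×1 + 0
Since gcd(3, 47) = 1, back-substitute to write 1 as a combination:
1 = 3 − 2
1 = −47 + 16·3
So 3·16 ≡ 1 (mod 47).

16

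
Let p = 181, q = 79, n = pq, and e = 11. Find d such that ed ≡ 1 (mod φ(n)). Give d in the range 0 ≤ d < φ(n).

φ(n) = (p−1)(q−1) = 180·78 = 14040.
Need d with 11·d ≡ 1 (mod 14040). Apply the extended Euclidean algorithm:
14040 = 1276*11 + 4
11 = 2*4 + 3
4 = 1*3 + 1
3 = 3*1 + 0
Back-substitute:
1 = 4 − 3
1 = −11 + 3·4
1 = 3·14040 − 3829·11
So 11·(-3829) ≡ 1 (mod 14040), hence d ≡ -3829 ≡ 10211 (mod 14040).

10211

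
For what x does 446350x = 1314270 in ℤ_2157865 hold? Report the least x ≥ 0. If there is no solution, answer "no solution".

207508

First find gcd(446350, 2157865):
2157865 = 4×446350 + 372465
446350 = 1×372465 + 73885
372465 = 5×73885 + 3040
73885 = 24×3040 + 925
3040 = 3×925 + 265
925 = 3×265 + 130
265 = 2×130 + 5
130 = 26×5 + 0
gcd = 5 and 5 | 1314270, so solutions exist. Divide through by 5: 89270x ≡ 262854 (mod 431573).
Now find 89270⁻¹ mod 431573:
431573 = 4*89270 + 74493
89270 = 1*74493 + 14777
74493 = 5*14777 + 608
14777 = 24*608 + 185
608 = 3*185 + 53
185 = 3*53 + 26
53 = 2*26 + 1
26 = 26*1 + 0
Back-substitute:
1 = 53 − 2·26
1 = −2·185 + 7·53
1 = 7·608 − 23·185
1 = −23·14777 + 559·608
1 = 559·74493 − 2818·14777
1 = −2818·89270 + 3377·74493
1 = 3377·431573 − 16326·89270
So 89270·(-16326) ≡ 1 (mod 431573), i.e. 89270⁻¹ ≡ 415247.
Then x ≡ 415247·262854 ≡ 207508 (mod 431573); the smallest non-negative solution is x = 207508.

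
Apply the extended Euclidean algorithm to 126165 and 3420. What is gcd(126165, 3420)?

Apply Euclid's algorithm to 126165 and 3420:
126165 = 36·3420 + 3045
3420 = 1·3045 + 375
3045 = 8·375 + 45
375 = 8·45 + 15
45 = 3·15 + 0
gcd(126165, 3420) = 15.
Back-substituting:
15 = 375 − 8·45
15 = −8·3045 + 65·375
15 = 65·3420 − 73·3045
15 = −73·126165 + 2693·3420
So 15 = (-73)·126165 + (2693)·3420.

15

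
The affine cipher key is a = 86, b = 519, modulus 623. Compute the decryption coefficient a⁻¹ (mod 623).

Extended Euclidean algorithm:
623 = 7·86 + 21
86 = 4·21 + 2
21 = 10·2 + 1
2 = 2·1 + 0
The gcd is 1. Working backward:
1 = 21 − 10·2
1 = −10·86 + 41·21
1 = 41·623 − 297·86
So 86·(-297) ≡ 1 (mod 623), and -297 ≡ 326 (mod 623).

326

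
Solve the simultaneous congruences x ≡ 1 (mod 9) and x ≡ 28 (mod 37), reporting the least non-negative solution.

28

Write x = 1 + 9·k. Then 9·k ≡ 28 − 1 ≡ 27 (mod 37).
Need 9⁻¹ mod 37. Extended Euclid on (37, 9):
37 = 4*9 + 1
9 = 9*1 + 0
Back-substitute:
1 = 37 − 4·9
9⁻¹ ≡ 33 (mod 37), so k ≡ 33·27 ≡ 3 (mod 37).
x = 1 + 9·3 = 28.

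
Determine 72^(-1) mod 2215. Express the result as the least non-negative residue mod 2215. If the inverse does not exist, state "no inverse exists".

Extended Euclidean algorithm:
2215 = 30*72 + 55
72 = 1*55 + 17
55 = 3*17 + 4
17 = 4*4 + 1
4 = 4*1 + 0
The gcd is 1. Working backward:
1 = 17 − 4·4
1 = −4·55 + 13·17
1 = 13·72 − 17·55
1 = −17·2215 + 523·72
So 72·523 ≡ 1 (mod 2215).

523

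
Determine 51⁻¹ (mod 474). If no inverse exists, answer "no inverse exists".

no inverse exists

Compute gcd(51, 474):
474 = 9×51 + 15
51 = 3×15 + 6
15 = 2×6 + 3
6 = 2×3 + 0
The gcd is 3, not 1, hence no inverse exists.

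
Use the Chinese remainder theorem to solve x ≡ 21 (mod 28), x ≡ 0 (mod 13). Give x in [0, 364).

Write x = 21 + 28·k. Then 28·k ≡ 0 − 21 ≡ 5 (mod 13).
Need 28⁻¹ mod 13. Extended Euclid on (13, 2):
13 = 6×2 + 1
2 = 2×1 + 0
Back-substitute:
1 = 13 − 6·2
28⁻¹ ≡ 7 (mod 13), so k ≡ 7·5 ≡ 9 (mod 13).
x = 21 + 28·9 = 273.

273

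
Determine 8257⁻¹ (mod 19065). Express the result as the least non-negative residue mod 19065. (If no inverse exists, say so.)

Apply the Euclidean algorithm to 19065 and 8257:
19065 = 2*8257 + 2551
8257 = 3*2551 + 604
2551 = 4*604 + 135
604 = 4*135 + 64
135 = 2*64 + 7
64 = 9*7 + 1
7 = 7*1 + 0
Since gcd(8257, 19065) = 1, back-substitute to write 1 as a combination:
1 = 64 − 9·7
1 = −9·135 + 19·64
1 = 19·604 − 85·135
1 = −85·2551 + 359·604
1 = 359·8257 − 1162·2551
1 = −1162·19065 + 2683·8257
So 8257·2683 ≡ 1 (mod 19065).

2683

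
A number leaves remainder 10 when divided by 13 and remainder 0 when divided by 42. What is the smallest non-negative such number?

504

Write x = 10 + 13·k. Then 13·k ≡ 0 − 10 ≡ 32 (mod 42).
Need 13⁻¹ mod 42. Extended Euclid on (42, 13):
42 = 3×13 + 3
13 = 4×3 + 1
3 = 3×1 + 0
Back-substitute:
1 = 13 − 4·3
1 = −4·42 + 13·13
13⁻¹ ≡ 13 (mod 42), so k ≡ 13·32 ≡ 38 (mod 42).
x = 10 + 13·38 = 504.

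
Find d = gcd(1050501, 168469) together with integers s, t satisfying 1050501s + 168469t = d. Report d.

1

Repeated division:
1050501 = 6·168469 + 39687
168469 = 4·39687 + 9721
39687 = 4·9721 + 803
9721 = 12·803 + 85
803 = 9·85 + 38
85 = 2·38 + 9
38 = 4·9 + 2
9 = 4·2 + 1
2 = 2·1 + 0
gcd(1050501, 168469) = 1.
Express as a combination:
1 = 9 − 4·2
1 = −4·38 + 17·9
1 = 17·85 − 38·38
1 = −38·803 + 359·85
1 = 359·9721 − 4346·803
1 = −4346·39687 + 17743·9721
1 = 17743·168469 − 75318·39687
1 = −75318·1050501 + 469651·168469
So 1 = (-75318)·1050501 + (469651)·168469.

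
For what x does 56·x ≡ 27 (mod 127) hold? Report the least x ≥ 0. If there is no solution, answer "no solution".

First find gcd(56, 127):
127 = 2×56 + 15
56 = 3×15 + 11
15 = 1×11 + 4
11 = 2×4 + 3
4 = 1×3 + 1
3 = 3×1 + 0
gcd = 1, so a unique solution mod 127 exists.
Back-substitute for the Bézout coefficients:
1 = 4 − 3
1 = −11 + 3·4
1 = 3·15 − 4·11
1 = −4·56 + 15·15
1 = 15·127 − 34·56
So 56·(-34) ≡ 1 (mod 127), giving 56⁻¹ ≡ 93.
x ≡ 56⁻¹·27 ≡ 93·27 ≡ 98 (mod 127).

98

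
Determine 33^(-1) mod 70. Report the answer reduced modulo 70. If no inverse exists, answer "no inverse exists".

17

Extended Euclidean algorithm:
70 = 2·33 + 4
33 = 8·4 + 1
4 = 4·1 + 0
Since gcd(33, 70) = 1, back-substitute to write 1 as a combination:
1 = 33 − 8·4
1 = −8·70 + 17·33
So 33·17 ≡ 1 (mod 70).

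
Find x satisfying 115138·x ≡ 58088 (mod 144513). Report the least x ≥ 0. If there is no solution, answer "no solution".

47477

First find gcd(115138, 144513):
144513 = 1·115138 + 29375
115138 = 3·29375 + 27013
29375 = 1·27013 + 2362
27013 = 11·2362 + 1031
2362 = 2·1031 + 300
1031 = 3·300 + 131
300 = 2·131 + 38
131 = 3·38 + 17
38 = 2·17 + 4
17 = 4·4 + 1
4 = 4·1 + 0
gcd = 1, so a unique solution mod 144513 exists.
Back-substitute for the Bézout coefficients:
1 = 17 − 4·4
1 = −4·38 + 9·17
1 = 9·131 − 31·38
1 = −31·300 + 71·131
1 = 71·1031 − 244·300
1 = −244·2362 + 559·1031
1 = 559·27013 − 6393·2362
1 = −6393·29375 + 6952·27013
1 = 6952·115138 − 27249·29375
1 = −27249·144513 + 34201·115138
So 115138·(34201) ≡ 1 (mod 144513), giving 115138⁻¹ ≡ 34201.
x ≡ 115138⁻¹·58088 ≡ 34201·58088 ≡ 47477 (mod 144513).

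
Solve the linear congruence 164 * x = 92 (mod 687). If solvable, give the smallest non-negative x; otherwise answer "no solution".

First find gcd(164, 687):
687 = 4*164 + 31
164 = 5*31 + 9
31 = 3*9 + 4
9 = 2*4 + 1
4 = 4*1 + 0
gcd = 1, so a unique solution mod 687 exists.
Back-substitute for the Bézout coefficients:
1 = 9 − 2·4
1 = −2·31 + 7·9
1 = 7·164 − 37·31
1 = −37·687 + 155·164
So 164·(155) ≡ 1 (mod 687), giving 164⁻¹ ≡ 155.
x ≡ 164⁻¹·92 ≡ 155·92 ≡ 520 (mod 687).

520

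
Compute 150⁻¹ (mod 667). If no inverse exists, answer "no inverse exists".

209

Run Euclid on (667, 150):
667 = 4*150 + 67
150 = 2*67 + 16
67 = 4*16 + 3
16 = 5*3 + 1
3 = 3*1 + 0
gcd = 1, so the inverse exists. Back-substitute:
1 = 16 − 5·3
1 = −5·67 + 21·16
1 = 21·150 − 47·67
1 = −47·667 + 209·150
So 150·209 ≡ 1 (mod 667).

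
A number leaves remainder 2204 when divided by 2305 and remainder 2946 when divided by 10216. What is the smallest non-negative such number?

21793674

Write x = 2204 + 2305·k. Then 2305·k ≡ 2946 − 2204 ≡ 742 (mod 10216).
Need 2305⁻¹ mod 10216. Extended Euclid on (10216, 2305):
10216 = 4×2305 + 996
2305 = 2×996 + 313
996 = 3×313 + 57
313 = 5×57 + 28
57 = 2×28 + 1
28 = 28×1 + 0
Back-substitute:
1 = 57 − 2·28
1 = −2·313 + 11·57
1 = 11·996 − 35·313
1 = −35·2305 + 81·996
1 = 81·10216 − 359·2305
2305⁻¹ ≡ 9857 (mod 10216), so k ≡ 9857·742 ≡ 9454 (mod 10216).
x = 2204 + 2305·9454 = 21793674.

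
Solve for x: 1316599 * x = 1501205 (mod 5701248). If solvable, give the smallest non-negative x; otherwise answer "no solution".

5013587

First find gcd(1316599, 5701248):
5701248 = 4·1316599 + 434852
1316599 = 3·434852 + 12043
434852 = 36·12043 + 1304
12043 = 9·1304 + 307
1304 = 4·307 + 76
307 = 4·76 + 3
76 = 25·3 + 1
3 = 3·1 + 0
gcd = 1, so a unique solution mod 5701248 exists.
Back-substitute for the Bézout coefficients:
1 = 76 − 25·3
1 = −25·307 + 101·76
1 = 101·1304 − 429·307
1 = −429·12043 + 3962·1304
1 = 3962·434852 − 143061·12043
1 = −143061·1316599 + 433145·434852
1 = 433145·5701248 − 1875641·1316599
So 1316599·(-1875641) ≡ 1 (mod 5701248), giving 1316599⁻¹ ≡ 3825607.
x ≡ 1316599⁻¹·1501205 ≡ 3825607·1501205 ≡ 5013587 (mod 5701248).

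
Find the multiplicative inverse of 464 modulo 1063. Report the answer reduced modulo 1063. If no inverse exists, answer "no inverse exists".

gcd(1063, 464) by repeated division:
1063 = 2×464 + 135
464 = 3×135 + 59
135 = 2×59 + 17
59 = 3×17 + 8
17 = 2×8 + 1
8 = 8×1 + 0
Since gcd(464, 1063) = 1, back-substitute to write 1 as a combination:
1 = 17 − 2·8
1 = −2·59 + 7·17
1 = 7·135 − 16·59
1 = −16·464 + 55·135
1 = 55·1063 − 126·464
Thus 464·(-126) ≡ 1 (mod 1063); reducing, -126 mod 1063 = 937.

937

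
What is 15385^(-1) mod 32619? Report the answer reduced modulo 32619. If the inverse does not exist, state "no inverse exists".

Run Euclid on (32619, 15385):
32619 = 2×15385 + 1849
15385 = 8×1849 + 593
1849 = 3×593 + 70
593 = 8×70 + 33
70 = 2×33 + 4
33 = 8×4 + 1
4 = 4×1 + 0
gcd = 1, so the inverse exists. Back-substitute:
1 = 33 − 8·4
1 = −8·70 + 17·33
1 = 17·593 − 144·70
1 = −144·1849 + 449·593
1 = 449·15385 − 3736·1849
1 = −3736·32619 + 7921·15385
So 15385·7921 ≡ 1 (mod 32619).

7921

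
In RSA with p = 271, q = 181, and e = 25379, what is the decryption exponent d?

23219

φ(n) = (p−1)(q−1) = 270·180 = 48600.
Need d with 25379·d ≡ 1 (mod 48600). Apply the extended Euclidean algorithm:
48600 = 1*25379 + 23221
25379 = 1*23221 + 2158
23221 = 10*2158 + 1641
2158 = 1*1641 + 517
1641 = 3*517 + 90
517 = 5*90 + 67
90 = 1*67 + 23
67 = 2*23 + 21
23 = 1*21 + 2
21 = 10*2 + 1
2 = 2*1 + 0
Back-substitute:
1 = 21 − 10·2
1 = −10·23 + 11·21
1 = 11·67 − 32·23
1 = −32·90 + 43·67
1 = 43·517 − 247·90
1 = −247·1641 + 784·517
1 = 784·2158 − 1031·1641
1 = −1031·23221 + 11094·2158
1 = 11094·25379 − 12125·23221
1 = −12125·48600 + 23219·25379
So 25379·23219 ≡ 1 (mod 48600), hence d = 23219.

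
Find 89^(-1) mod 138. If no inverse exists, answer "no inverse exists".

gcd(138, 89) by repeated division:
138 = 1*89 + 49
89 = 1*49 + 40
49 = 1*40 + 9
40 = 4*9 + 4
9 = 2*4 + 1
4 = 4*1 + 0
gcd = 1, so the inverse exists. Back-substitute:
1 = 9 − 2·4
1 = −2·40 + 9·9
1 = 9·49 − 11·40
1 = −11·89 + 20·49
1 = 20·138 − 31·89
Thus 89·(-31) ≡ 1 (mod 138); reducing, -31 mod 138 = 107.

107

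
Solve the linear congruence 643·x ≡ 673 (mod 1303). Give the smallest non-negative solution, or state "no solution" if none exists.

First find gcd(643, 1303):
1303 = 2·643 + 17
643 = 37·17 + 14
17 = 1·14 + 3
14 = 4·3 + 2
3 = 1·2 + 1
2 = 2·1 + 0
gcd = 1, so a unique solution mod 1303 exists.
Back-substitute for the Bézout coefficients:
1 = 3 − 2
1 = −14 + 5·3
1 = 5·17 − 6·14
1 = −6·643 + 227·17
1 = 227·1303 − 460·643
So 643·(-460) ≡ 1 (mod 1303), giving 643⁻¹ ≡ 843.
x ≡ 643⁻¹·673 ≡ 843·673 ≡ 534 (mod 1303).

534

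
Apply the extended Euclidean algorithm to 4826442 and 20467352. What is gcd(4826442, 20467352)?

Apply Euclid's algorithm to 20467352 and 4826442:
20467352 = 4·4826442 + 1161584
4826442 = 4·1161584 + 180106
1161584 = 6·180106 + 80948
180106 = 2·80948 + 18210
80948 = 4·18210 + 8108
18210 = 2·8108 + 1994
8108 = 4·1994 + 132
1994 = 15·132 + 14
132 = 9·14 + 6
14 = 2·6 + 2
6 = 3·2 + 0
gcd(4826442, 20467352) = 2.
Working backward:
2 = 14 − 2·6
2 = −2·132 + 19·14
2 = 19·1994 − 287·132
2 = −287·8108 + 1167·1994
2 = 1167·18210 − 2621·8108
2 = −2621·80948 + 11651·18210
2 = 11651·180106 − 25923·80948
2 = −25923·1161584 + 167189·180106
2 = 167189·4826442 − 694679·1161584
2 = −694679·20467352 + 2945905·4826442
So 2 = (-694679)·20467352 + (2945905)·4826442.

2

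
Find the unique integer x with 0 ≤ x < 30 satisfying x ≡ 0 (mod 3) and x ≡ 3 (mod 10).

Write x = 0 + 3·k. Then 3·k ≡ 3 − 0 ≡ 3 (mod 10).
Need 3⁻¹ mod 10. Extended Euclid on (10, 3):
10 = 3*3 + 1
3 = 3*1 + 0
Back-substitute:
1 = 10 − 3·3
3⁻¹ ≡ 7 (mod 10), so k ≡ 7·3 ≡ 1 (mod 10).
x = 0 + 3·1 = 3.

3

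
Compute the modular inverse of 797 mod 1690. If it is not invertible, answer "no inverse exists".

933

Apply the Euclidean algorithm to 1690 and 797:
1690 = 2·797 + 96
797 = 8·96 + 29
96 = 3·29 + 9
29 = 3·9 + 2
9 = 4·2 + 1
2 = 2·1 + 0
gcd = 1, so the inverse exists. Back-substitute:
1 = 9 − 4·2
1 = −4·29 + 13·9
1 = 13·96 − 43·29
1 = −43·797 + 357·96
1 = 357·1690 − 757·797
Hence 797⁻¹ ≡ -757 ≡ 933 (mod 1690).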